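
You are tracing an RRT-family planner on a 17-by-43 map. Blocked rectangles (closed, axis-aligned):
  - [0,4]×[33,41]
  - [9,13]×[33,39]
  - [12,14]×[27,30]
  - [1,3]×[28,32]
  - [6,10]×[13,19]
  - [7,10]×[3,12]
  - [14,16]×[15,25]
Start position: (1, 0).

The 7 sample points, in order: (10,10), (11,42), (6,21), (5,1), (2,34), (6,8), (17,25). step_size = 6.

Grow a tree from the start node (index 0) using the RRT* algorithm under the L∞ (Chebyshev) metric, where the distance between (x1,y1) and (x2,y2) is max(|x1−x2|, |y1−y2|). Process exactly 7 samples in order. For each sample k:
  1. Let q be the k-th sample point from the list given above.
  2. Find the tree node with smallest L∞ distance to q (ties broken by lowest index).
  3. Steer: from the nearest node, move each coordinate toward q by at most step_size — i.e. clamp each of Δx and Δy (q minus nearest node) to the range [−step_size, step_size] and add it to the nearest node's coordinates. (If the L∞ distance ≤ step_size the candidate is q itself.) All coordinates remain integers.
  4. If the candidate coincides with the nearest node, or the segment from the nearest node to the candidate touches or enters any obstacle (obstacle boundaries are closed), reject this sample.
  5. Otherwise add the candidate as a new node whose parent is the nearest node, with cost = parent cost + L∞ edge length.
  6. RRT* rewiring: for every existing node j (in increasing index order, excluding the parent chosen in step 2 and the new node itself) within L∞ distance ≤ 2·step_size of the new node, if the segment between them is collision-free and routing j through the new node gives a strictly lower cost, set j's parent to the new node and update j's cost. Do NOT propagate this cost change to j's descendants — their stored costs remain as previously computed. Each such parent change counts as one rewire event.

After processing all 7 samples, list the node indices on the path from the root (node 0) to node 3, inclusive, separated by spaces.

1. q=(10,10) nearest=0 d=10 new=(7,6) → blocked by [7,10]×[3,12], reject
2. q=(11,42) nearest=0 d=42 new=(7,6) → blocked by [7,10]×[3,12], reject
3. q=(6,21) nearest=0 d=21 new=(6,6) → add node 1 parent=0 cost=6
4. q=(5,1) nearest=0 d=4 new=(5,1) → add node 2 parent=0 cost=4
5. q=(2,34) nearest=1 d=28 new=(2,12) → add node 3 parent=1 cost=12
6. q=(6,8) nearest=1 d=2 new=(6,8) → add node 4 parent=1 cost=8
7. q=(17,25) nearest=3 d=15 new=(8,18) → blocked by [6,10]×[13,19], reject

Path: 0 1 3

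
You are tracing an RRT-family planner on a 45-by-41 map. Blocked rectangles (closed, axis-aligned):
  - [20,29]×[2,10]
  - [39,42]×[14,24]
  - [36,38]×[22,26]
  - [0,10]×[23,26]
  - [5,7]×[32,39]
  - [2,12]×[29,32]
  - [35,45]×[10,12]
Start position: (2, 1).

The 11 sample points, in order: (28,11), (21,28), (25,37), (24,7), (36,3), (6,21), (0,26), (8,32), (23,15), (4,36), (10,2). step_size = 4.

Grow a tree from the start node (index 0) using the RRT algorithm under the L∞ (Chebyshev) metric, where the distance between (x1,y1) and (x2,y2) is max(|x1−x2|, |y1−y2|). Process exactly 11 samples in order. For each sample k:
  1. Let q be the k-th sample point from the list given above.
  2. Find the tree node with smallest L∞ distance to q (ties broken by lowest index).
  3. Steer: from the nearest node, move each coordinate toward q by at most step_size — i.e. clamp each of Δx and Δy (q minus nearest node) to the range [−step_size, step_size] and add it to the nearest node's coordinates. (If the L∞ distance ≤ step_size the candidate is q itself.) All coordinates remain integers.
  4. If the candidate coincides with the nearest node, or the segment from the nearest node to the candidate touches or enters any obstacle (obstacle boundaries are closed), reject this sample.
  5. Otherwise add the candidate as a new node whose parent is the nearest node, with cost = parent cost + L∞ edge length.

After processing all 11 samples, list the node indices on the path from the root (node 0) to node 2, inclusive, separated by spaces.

1. q=(28,11) nearest=0 d=26 new=(6,5) → add node 1 parent=0 cost=4
2. q=(21,28) nearest=1 d=23 new=(10,9) → add node 2 parent=1 cost=8
3. q=(25,37) nearest=2 d=28 new=(14,13) → add node 3 parent=2 cost=12
4. q=(24,7) nearest=3 d=10 new=(18,9) → add node 4 parent=3 cost=16
5. q=(36,3) nearest=4 d=18 new=(22,5) → blocked by [20,29]×[2,10], reject
6. q=(6,21) nearest=3 d=8 new=(10,17) → add node 5 parent=3 cost=16
7. q=(0,26) nearest=5 d=10 new=(6,21) → add node 6 parent=5 cost=20
8. q=(8,32) nearest=6 d=11 new=(8,25) → blocked by [0,10]×[23,26], reject
9. q=(23,15) nearest=4 d=6 new=(22,13) → add node 7 parent=4 cost=20
10. q=(4,36) nearest=6 d=15 new=(4,25) → blocked by [0,10]×[23,26], reject
11. q=(10,2) nearest=1 d=4 new=(10,2) → add node 8 parent=1 cost=8

Path: 0 1 2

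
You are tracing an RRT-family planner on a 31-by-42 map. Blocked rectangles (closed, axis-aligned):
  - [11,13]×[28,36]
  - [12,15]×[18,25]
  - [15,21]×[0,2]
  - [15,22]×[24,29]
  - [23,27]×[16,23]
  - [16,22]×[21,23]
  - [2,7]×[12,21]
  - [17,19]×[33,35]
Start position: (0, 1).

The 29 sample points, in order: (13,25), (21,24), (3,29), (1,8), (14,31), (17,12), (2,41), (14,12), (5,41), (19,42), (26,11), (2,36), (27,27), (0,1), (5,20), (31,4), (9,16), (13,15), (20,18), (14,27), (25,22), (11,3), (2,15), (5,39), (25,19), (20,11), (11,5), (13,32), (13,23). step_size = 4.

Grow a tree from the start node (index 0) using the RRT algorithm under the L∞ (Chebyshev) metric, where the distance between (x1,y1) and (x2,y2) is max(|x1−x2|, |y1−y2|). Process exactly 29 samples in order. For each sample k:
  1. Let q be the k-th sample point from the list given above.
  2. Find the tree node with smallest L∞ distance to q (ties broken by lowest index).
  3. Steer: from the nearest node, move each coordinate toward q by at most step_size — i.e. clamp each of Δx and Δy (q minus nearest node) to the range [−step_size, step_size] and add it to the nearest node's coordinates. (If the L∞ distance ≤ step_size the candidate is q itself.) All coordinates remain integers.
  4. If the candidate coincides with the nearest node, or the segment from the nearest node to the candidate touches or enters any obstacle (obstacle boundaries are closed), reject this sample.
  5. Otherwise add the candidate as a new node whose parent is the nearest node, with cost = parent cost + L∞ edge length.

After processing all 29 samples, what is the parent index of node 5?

1. q=(13,25) nearest=0 d=24 new=(4,5) → add node 1 parent=0 cost=4
2. q=(21,24) nearest=1 d=19 new=(8,9) → add node 2 parent=1 cost=8
3. q=(3,29) nearest=2 d=20 new=(4,13) → blocked by [2,7]×[12,21], reject
4. q=(1,8) nearest=1 d=3 new=(1,8) → add node 3 parent=1 cost=7
5. q=(14,31) nearest=2 d=22 new=(12,13) → add node 4 parent=2 cost=12
6. q=(17,12) nearest=4 d=5 new=(16,12) → add node 5 parent=4 cost=16
7. q=(2,41) nearest=4 d=28 new=(8,17) → add node 6 parent=4 cost=16
8. q=(14,12) nearest=4 d=2 new=(14,12) → add node 7 parent=4 cost=14
9. q=(5,41) nearest=6 d=24 new=(5,21) → blocked by [2,7]×[12,21], reject
10. q=(19,42) nearest=6 d=25 new=(12,21) → blocked by [12,15]×[18,25], reject
11. q=(26,11) nearest=5 d=10 new=(20,11) → add node 8 parent=5 cost=20
12. q=(2,36) nearest=6 d=19 new=(4,21) → blocked by [2,7]×[12,21], reject
13. q=(27,27) nearest=4 d=15 new=(16,17) → add node 9 parent=4 cost=16
14. q=(0,1) nearest=0 d=0 → coincident, reject
15. q=(5,20) nearest=6 d=3 new=(5,20) → blocked by [2,7]×[12,21], reject
16. q=(31,4) nearest=8 d=11 new=(24,7) → add node 10 parent=8 cost=24
17. q=(9,16) nearest=6 d=1 new=(9,16) → add node 11 parent=6 cost=17
18. q=(13,15) nearest=4 d=2 new=(13,15) → add node 12 parent=4 cost=14
19. q=(20,18) nearest=9 d=4 new=(20,18) → add node 13 parent=9 cost=20
20. q=(14,27) nearest=13 d=9 new=(16,22) → blocked by [16,22]×[21,23], reject
21. q=(25,22) nearest=13 d=5 new=(24,22) → blocked by [23,27]×[16,23], reject
22. q=(11,3) nearest=2 d=6 new=(11,5) → add node 14 parent=2 cost=12
23. q=(2,15) nearest=2 d=6 new=(4,13) → blocked by [2,7]×[12,21], reject
24. q=(5,39) nearest=13 d=21 new=(16,22) → blocked by [16,22]×[21,23], reject
25. q=(25,19) nearest=13 d=5 new=(24,19) → blocked by [23,27]×[16,23], reject
26. q=(20,11) nearest=8 d=0 → coincident, reject
27. q=(11,5) nearest=14 d=0 → coincident, reject
28. q=(13,32) nearest=13 d=14 new=(16,22) → blocked by [16,22]×[21,23], reject
29. q=(13,23) nearest=6 d=6 new=(12,21) → blocked by [12,15]×[18,25], reject

Parent of node 5: 4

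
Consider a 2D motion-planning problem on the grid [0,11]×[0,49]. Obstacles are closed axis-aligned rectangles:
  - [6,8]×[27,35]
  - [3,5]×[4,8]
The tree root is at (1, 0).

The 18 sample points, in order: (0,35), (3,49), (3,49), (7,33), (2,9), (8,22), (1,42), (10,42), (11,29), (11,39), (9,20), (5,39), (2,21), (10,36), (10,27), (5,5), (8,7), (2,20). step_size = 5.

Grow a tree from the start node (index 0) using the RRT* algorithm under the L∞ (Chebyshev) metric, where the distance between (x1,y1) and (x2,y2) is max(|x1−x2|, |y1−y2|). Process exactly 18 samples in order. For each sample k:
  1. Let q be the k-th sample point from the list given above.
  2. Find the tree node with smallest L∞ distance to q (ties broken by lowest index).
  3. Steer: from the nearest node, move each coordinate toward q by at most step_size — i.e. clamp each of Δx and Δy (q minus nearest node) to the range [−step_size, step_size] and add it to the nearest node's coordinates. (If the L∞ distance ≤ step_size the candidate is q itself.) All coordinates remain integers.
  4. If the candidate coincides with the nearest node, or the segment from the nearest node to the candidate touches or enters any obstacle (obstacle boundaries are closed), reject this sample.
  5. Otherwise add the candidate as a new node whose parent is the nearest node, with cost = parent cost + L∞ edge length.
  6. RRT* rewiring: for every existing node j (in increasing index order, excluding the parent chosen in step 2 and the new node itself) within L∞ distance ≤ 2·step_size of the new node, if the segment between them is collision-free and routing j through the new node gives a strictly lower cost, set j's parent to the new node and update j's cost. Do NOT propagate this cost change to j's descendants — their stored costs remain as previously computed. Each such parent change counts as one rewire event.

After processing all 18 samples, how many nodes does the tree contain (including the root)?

Node count: 15

1. q=(0,35) nearest=0 d=35 new=(0,5) → add node 1 parent=0 cost=5
2. q=(3,49) nearest=1 d=44 new=(3,10) → add node 2 parent=1 cost=10
3. q=(3,49) nearest=2 d=39 new=(3,15) → add node 3 parent=2 cost=15
4. q=(7,33) nearest=3 d=18 new=(7,20) → add node 4 parent=3 cost=20
5. q=(2,9) nearest=2 d=1 new=(2,9) → add node 5 parent=2 cost=11
6. q=(8,22) nearest=4 d=2 new=(8,22) → add node 6 parent=4 cost=22
7. q=(1,42) nearest=6 d=20 new=(3,27) → add node 7 parent=6 cost=27
8. q=(10,42) nearest=7 d=15 new=(8,32) → blocked by [6,8]×[27,35], reject
9. q=(11,29) nearest=6 d=7 new=(11,27) → add node 8 parent=6 cost=27
10. q=(11,39) nearest=7 d=12 new=(8,32) → blocked by [6,8]×[27,35], reject
11. q=(9,20) nearest=4 d=2 new=(9,20) → add node 9 parent=4 cost=22
12. q=(5,39) nearest=7 d=12 new=(5,32) → add node 10 parent=7 cost=32
13. q=(2,21) nearest=4 d=5 new=(2,21) → add node 11 parent=4 cost=25
14. q=(10,36) nearest=10 d=5 new=(10,36) → blocked by [6,8]×[27,35], reject
15. q=(10,27) nearest=8 d=1 new=(10,27) → add node 12 parent=8 cost=28
16. q=(5,5) nearest=5 d=4 new=(5,5) → blocked by [3,5]×[4,8], reject
17. q=(8,7) nearest=2 d=5 new=(8,7) → add node 13 parent=2 cost=15
18. q=(2,20) nearest=11 d=1 new=(2,20) → add node 14 parent=11 cost=26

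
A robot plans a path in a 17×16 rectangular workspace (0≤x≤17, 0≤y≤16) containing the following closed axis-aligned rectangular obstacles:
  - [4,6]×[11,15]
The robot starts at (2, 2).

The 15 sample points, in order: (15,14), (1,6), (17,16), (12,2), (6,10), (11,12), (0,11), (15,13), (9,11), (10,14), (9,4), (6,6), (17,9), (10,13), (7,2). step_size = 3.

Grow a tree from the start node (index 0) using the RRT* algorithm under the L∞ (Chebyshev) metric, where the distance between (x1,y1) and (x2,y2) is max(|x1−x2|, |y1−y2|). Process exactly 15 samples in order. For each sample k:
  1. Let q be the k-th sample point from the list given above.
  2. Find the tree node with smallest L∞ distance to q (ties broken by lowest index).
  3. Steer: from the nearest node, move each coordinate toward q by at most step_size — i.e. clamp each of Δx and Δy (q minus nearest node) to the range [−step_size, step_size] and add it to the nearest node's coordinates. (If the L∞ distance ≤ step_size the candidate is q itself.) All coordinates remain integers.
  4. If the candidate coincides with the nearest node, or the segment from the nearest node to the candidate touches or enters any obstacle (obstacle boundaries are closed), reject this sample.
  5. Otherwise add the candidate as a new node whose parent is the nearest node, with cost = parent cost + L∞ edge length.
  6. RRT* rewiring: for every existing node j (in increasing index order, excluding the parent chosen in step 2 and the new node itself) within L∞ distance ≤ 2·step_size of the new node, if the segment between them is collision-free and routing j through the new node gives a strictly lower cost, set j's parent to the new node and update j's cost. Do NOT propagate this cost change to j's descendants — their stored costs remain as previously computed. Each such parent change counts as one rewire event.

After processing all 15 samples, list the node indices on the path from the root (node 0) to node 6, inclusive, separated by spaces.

Path: 0 1 3 6

1. q=(15,14) nearest=0 d=13 new=(5,5) → add node 1 parent=0 cost=3
2. q=(1,6) nearest=0 d=4 new=(1,5) → add node 2 parent=0 cost=3
3. q=(17,16) nearest=1 d=12 new=(8,8) → add node 3 parent=1 cost=6
4. q=(12,2) nearest=3 d=6 new=(11,5) → add node 4 parent=3 cost=9
5. q=(6,10) nearest=3 d=2 new=(6,10) → add node 5 parent=3 cost=8
6. q=(11,12) nearest=3 d=4 new=(11,11) → add node 6 parent=3 cost=9
7. q=(0,11) nearest=1 d=6 new=(2,8) → add node 7 parent=1 cost=6
8. q=(15,13) nearest=6 d=4 new=(14,13) → add node 8 parent=6 cost=12
9. q=(9,11) nearest=6 d=2 new=(9,11) → add node 9 parent=6 cost=11
10. q=(10,14) nearest=6 d=3 new=(10,14) → add node 10 parent=6 cost=12
11. q=(9,4) nearest=4 d=2 new=(9,4) → add node 11 parent=4 cost=11
12. q=(6,6) nearest=1 d=1 new=(6,6) → add node 12 parent=1 cost=4; rewire 9→12 (9<11); rewire 11→12 (7<11)
13. q=(17,9) nearest=8 d=4 new=(17,10) → add node 13 parent=8 cost=15
14. q=(10,13) nearest=10 d=1 new=(10,13) → add node 14 parent=10 cost=13
15. q=(7,2) nearest=11 d=2 new=(7,2) → add node 15 parent=11 cost=9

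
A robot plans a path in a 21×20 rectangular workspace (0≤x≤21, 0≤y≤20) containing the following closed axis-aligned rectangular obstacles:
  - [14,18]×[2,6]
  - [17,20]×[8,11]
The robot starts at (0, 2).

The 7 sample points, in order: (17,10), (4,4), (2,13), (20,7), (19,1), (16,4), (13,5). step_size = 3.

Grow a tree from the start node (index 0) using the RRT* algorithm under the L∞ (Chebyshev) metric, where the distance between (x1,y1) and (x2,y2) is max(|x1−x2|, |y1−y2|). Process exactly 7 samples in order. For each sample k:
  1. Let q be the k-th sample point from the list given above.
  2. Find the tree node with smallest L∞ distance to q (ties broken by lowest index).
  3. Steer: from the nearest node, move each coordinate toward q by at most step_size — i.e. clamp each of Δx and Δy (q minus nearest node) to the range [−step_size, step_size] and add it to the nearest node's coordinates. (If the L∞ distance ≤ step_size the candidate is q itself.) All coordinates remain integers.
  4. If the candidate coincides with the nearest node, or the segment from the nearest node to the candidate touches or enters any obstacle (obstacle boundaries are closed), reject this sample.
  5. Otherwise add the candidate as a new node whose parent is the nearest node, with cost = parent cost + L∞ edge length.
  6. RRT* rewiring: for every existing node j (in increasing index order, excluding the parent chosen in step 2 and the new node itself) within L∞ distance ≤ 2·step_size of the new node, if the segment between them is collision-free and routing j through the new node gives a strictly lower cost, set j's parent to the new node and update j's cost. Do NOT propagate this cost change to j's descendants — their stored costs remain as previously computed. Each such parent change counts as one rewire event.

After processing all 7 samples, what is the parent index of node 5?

Parent of node 5: 4

1. q=(17,10) nearest=0 d=17 new=(3,5) → add node 1 parent=0 cost=3
2. q=(4,4) nearest=1 d=1 new=(4,4) → add node 2 parent=1 cost=4
3. q=(2,13) nearest=1 d=8 new=(2,8) → add node 3 parent=1 cost=6
4. q=(20,7) nearest=2 d=16 new=(7,7) → add node 4 parent=2 cost=7
5. q=(19,1) nearest=4 d=12 new=(10,4) → add node 5 parent=4 cost=10
6. q=(16,4) nearest=5 d=6 new=(13,4) → add node 6 parent=5 cost=13
7. q=(13,5) nearest=6 d=1 new=(13,5) → add node 7 parent=6 cost=14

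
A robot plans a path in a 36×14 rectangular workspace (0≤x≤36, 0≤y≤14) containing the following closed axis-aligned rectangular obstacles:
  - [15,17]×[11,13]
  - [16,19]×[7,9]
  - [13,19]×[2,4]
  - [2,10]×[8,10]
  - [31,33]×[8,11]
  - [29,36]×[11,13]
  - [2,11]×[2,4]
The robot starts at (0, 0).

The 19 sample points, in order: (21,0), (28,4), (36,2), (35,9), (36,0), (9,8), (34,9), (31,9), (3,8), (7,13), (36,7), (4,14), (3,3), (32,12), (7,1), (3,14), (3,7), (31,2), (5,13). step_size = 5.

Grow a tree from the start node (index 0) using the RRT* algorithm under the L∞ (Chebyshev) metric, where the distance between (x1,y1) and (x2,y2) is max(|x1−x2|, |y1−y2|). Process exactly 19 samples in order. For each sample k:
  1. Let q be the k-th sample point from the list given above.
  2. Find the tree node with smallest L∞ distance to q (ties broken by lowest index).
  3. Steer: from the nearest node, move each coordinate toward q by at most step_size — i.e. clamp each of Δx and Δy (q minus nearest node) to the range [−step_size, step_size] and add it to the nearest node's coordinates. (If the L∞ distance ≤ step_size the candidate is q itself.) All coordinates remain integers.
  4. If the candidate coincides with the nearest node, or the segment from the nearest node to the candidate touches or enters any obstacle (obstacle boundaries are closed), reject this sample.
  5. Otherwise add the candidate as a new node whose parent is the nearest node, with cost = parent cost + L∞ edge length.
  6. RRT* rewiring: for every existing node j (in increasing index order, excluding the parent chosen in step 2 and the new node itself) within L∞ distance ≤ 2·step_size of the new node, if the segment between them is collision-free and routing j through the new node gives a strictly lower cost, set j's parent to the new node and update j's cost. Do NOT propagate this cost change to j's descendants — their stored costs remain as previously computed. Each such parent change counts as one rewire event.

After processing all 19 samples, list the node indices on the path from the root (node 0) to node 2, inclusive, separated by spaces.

1. q=(21,0) nearest=0 d=21 new=(5,0) → add node 1 parent=0 cost=5
2. q=(28,4) nearest=1 d=23 new=(10,4) → blocked by [2,11]×[2,4], reject
3. q=(36,2) nearest=1 d=31 new=(10,2) → blocked by [2,11]×[2,4], reject
4. q=(35,9) nearest=1 d=30 new=(10,5) → blocked by [2,11]×[2,4], reject
5. q=(36,0) nearest=1 d=31 new=(10,0) → add node 2 parent=1 cost=10
6. q=(9,8) nearest=1 d=8 new=(9,5) → blocked by [2,11]×[2,4], reject
7. q=(34,9) nearest=2 d=24 new=(15,5) → blocked by [13,19]×[2,4], reject
8. q=(31,9) nearest=2 d=21 new=(15,5) → blocked by [13,19]×[2,4], reject
9. q=(3,8) nearest=0 d=8 new=(3,5) → blocked by [2,11]×[2,4], reject
10. q=(7,13) nearest=0 d=13 new=(5,5) → blocked by [2,11]×[2,4], reject
11. q=(36,7) nearest=2 d=26 new=(15,5) → blocked by [13,19]×[2,4], reject
12. q=(4,14) nearest=0 d=14 new=(4,5) → blocked by [2,11]×[2,4], reject
13. q=(3,3) nearest=0 d=3 new=(3,3) → blocked by [2,11]×[2,4], reject
14. q=(32,12) nearest=2 d=22 new=(15,5) → blocked by [13,19]×[2,4], reject
15. q=(7,1) nearest=1 d=2 new=(7,1) → add node 3 parent=1 cost=7
16. q=(3,14) nearest=3 d=13 new=(3,6) → blocked by [2,11]×[2,4], reject
17. q=(3,7) nearest=3 d=6 new=(3,6) → blocked by [2,11]×[2,4], reject
18. q=(31,2) nearest=2 d=21 new=(15,2) → blocked by [13,19]×[2,4], reject
19. q=(5,13) nearest=3 d=12 new=(5,6) → blocked by [2,11]×[2,4], reject

Path: 0 1 2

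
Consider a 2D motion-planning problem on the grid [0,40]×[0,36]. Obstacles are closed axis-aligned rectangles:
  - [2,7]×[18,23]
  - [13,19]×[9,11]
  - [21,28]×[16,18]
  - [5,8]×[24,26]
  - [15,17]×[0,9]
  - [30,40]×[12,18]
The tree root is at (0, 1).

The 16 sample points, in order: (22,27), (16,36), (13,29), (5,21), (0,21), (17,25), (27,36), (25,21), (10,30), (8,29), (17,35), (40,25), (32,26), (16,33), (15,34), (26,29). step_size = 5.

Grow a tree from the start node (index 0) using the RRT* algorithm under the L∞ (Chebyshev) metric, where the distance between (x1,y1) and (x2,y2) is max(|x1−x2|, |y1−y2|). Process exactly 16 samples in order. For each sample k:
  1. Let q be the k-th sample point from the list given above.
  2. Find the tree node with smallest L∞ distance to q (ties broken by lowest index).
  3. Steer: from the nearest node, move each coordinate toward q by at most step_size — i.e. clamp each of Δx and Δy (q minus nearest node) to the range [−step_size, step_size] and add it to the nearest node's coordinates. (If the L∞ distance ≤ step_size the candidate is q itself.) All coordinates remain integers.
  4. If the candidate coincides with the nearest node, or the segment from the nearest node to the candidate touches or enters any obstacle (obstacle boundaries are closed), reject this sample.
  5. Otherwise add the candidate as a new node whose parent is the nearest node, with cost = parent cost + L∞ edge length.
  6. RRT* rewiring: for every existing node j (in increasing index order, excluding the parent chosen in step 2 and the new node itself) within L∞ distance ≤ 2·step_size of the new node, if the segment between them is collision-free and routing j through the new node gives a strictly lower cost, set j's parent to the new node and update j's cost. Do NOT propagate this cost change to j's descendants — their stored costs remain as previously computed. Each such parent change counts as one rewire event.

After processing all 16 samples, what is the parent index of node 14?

Parent of node 14: 13

1. q=(22,27) nearest=0 d=26 new=(5,6) → add node 1 parent=0 cost=5
2. q=(16,36) nearest=1 d=30 new=(10,11) → add node 2 parent=1 cost=10
3. q=(13,29) nearest=2 d=18 new=(13,16) → add node 3 parent=2 cost=15
4. q=(5,21) nearest=3 d=8 new=(8,21) → add node 4 parent=3 cost=20
5. q=(0,21) nearest=4 d=8 new=(3,21) → blocked by [2,7]×[18,23], reject
6. q=(17,25) nearest=3 d=9 new=(17,21) → add node 5 parent=3 cost=20
7. q=(27,36) nearest=5 d=15 new=(22,26) → add node 6 parent=5 cost=25
8. q=(25,21) nearest=6 d=5 new=(25,21) → add node 7 parent=6 cost=30
9. q=(10,30) nearest=4 d=9 new=(10,26) → add node 8 parent=4 cost=25
10. q=(8,29) nearest=8 d=3 new=(8,29) → add node 9 parent=8 cost=28
11. q=(17,35) nearest=6 d=9 new=(17,31) → add node 10 parent=6 cost=30
12. q=(40,25) nearest=7 d=15 new=(30,25) → add node 11 parent=7 cost=35
13. q=(32,26) nearest=11 d=2 new=(32,26) → add node 12 parent=11 cost=37
14. q=(16,33) nearest=10 d=2 new=(16,33) → add node 13 parent=10 cost=32
15. q=(15,34) nearest=13 d=1 new=(15,34) → add node 14 parent=13 cost=33
16. q=(26,29) nearest=6 d=4 new=(26,29) → add node 15 parent=6 cost=29; rewire 11→15 (33<35); rewire 12→15 (35<37)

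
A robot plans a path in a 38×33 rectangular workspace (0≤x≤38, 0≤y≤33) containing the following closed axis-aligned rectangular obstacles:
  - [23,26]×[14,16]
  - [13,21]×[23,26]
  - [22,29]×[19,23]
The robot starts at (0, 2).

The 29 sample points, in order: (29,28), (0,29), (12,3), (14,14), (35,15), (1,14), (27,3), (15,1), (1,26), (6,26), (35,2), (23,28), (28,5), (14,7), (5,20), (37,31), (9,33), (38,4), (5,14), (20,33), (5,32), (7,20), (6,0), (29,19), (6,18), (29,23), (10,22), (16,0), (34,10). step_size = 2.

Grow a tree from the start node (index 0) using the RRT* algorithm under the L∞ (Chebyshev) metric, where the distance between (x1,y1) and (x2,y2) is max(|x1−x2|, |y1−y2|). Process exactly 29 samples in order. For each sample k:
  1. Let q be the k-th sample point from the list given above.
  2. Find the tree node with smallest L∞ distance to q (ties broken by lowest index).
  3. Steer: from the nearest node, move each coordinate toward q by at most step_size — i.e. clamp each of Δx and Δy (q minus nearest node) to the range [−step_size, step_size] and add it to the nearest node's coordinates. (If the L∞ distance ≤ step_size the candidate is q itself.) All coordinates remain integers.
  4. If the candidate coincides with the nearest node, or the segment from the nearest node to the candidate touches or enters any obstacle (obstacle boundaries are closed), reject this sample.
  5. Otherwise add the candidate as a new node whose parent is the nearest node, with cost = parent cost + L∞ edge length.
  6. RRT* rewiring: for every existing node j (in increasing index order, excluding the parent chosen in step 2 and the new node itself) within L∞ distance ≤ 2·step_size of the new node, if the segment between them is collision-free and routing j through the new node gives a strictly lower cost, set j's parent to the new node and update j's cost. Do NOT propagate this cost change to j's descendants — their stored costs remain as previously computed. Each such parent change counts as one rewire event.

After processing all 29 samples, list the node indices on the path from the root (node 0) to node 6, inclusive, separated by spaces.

Path: 0 1 3 4 5 6

1. q=(29,28) nearest=0 d=29 new=(2,4) → add node 1 parent=0 cost=2
2. q=(0,29) nearest=1 d=25 new=(0,6) → add node 2 parent=1 cost=4
3. q=(12,3) nearest=1 d=10 new=(4,3) → add node 3 parent=1 cost=4
4. q=(14,14) nearest=3 d=11 new=(6,5) → add node 4 parent=3 cost=6
5. q=(35,15) nearest=4 d=29 new=(8,7) → add node 5 parent=4 cost=8
6. q=(1,14) nearest=5 d=7 new=(6,9) → add node 6 parent=5 cost=10
7. q=(27,3) nearest=5 d=19 new=(10,5) → add node 7 parent=5 cost=10
8. q=(15,1) nearest=7 d=5 new=(12,3) → add node 8 parent=7 cost=12
9. q=(1,26) nearest=6 d=17 new=(4,11) → add node 9 parent=6 cost=12
10. q=(6,26) nearest=9 d=15 new=(6,13) → add node 10 parent=9 cost=14
11. q=(35,2) nearest=8 d=23 new=(14,2) → add node 11 parent=8 cost=14
12. q=(23,28) nearest=10 d=17 new=(8,15) → add node 12 parent=10 cost=16
13. q=(28,5) nearest=11 d=14 new=(16,4) → add node 13 parent=11 cost=16
14. q=(14,7) nearest=13 d=3 new=(14,6) → add node 14 parent=13 cost=18
15. q=(5,20) nearest=12 d=5 new=(6,17) → add node 15 parent=12 cost=18
16. q=(37,31) nearest=14 d=25 new=(16,8) → add node 16 parent=14 cost=20
17. q=(9,33) nearest=15 d=16 new=(8,19) → add node 17 parent=15 cost=20
18. q=(38,4) nearest=13 d=22 new=(18,4) → add node 18 parent=13 cost=18
19. q=(5,14) nearest=10 d=1 new=(5,14) → add node 19 parent=10 cost=15
20. q=(20,33) nearest=17 d=14 new=(10,21) → add node 20 parent=17 cost=22
21. q=(5,32) nearest=20 d=11 new=(8,23) → add node 21 parent=20 cost=24
22. q=(7,20) nearest=17 d=1 new=(7,20) → add node 22 parent=17 cost=21
23. q=(6,0) nearest=3 d=3 new=(6,1) → add node 23 parent=3 cost=6
24. q=(29,19) nearest=16 d=13 new=(18,10) → add node 24 parent=16 cost=22
25. q=(6,18) nearest=15 d=1 new=(6,18) → add node 25 parent=15 cost=19
26. q=(29,23) nearest=24 d=13 new=(20,12) → add node 26 parent=24 cost=24
27. q=(10,22) nearest=20 d=1 new=(10,22) → add node 27 parent=20 cost=23
28. q=(16,0) nearest=11 d=2 new=(16,0) → add node 28 parent=11 cost=16
29. q=(34,10) nearest=26 d=14 new=(22,10) → add node 29 parent=26 cost=26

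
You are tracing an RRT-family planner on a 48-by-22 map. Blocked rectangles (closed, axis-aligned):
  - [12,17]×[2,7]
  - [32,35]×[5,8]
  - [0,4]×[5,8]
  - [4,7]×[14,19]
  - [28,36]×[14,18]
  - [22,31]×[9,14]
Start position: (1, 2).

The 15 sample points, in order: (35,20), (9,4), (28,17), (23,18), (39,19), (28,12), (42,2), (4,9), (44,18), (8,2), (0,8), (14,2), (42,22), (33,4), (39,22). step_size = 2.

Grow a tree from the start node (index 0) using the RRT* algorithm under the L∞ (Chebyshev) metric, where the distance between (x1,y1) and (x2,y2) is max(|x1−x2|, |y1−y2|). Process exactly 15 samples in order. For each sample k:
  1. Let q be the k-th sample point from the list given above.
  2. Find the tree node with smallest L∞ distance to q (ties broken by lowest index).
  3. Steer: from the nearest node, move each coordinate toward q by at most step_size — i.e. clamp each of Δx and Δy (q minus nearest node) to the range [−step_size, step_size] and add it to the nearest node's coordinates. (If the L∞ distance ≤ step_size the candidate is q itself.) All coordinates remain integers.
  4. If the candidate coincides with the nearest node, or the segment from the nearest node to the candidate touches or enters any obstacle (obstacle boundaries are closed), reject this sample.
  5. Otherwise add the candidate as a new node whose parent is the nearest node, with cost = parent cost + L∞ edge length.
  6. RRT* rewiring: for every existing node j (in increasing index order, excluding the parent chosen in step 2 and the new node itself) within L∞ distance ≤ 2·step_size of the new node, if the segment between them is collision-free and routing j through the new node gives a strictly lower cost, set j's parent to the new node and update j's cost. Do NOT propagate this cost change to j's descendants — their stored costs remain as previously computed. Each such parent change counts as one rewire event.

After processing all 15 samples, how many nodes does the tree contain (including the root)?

Node count: 14

1. q=(35,20) nearest=0 d=34 new=(3,4) → add node 1 parent=0 cost=2
2. q=(9,4) nearest=1 d=6 new=(5,4) → add node 2 parent=1 cost=4
3. q=(28,17) nearest=2 d=23 new=(7,6) → add node 3 parent=2 cost=6
4. q=(23,18) nearest=3 d=16 new=(9,8) → add node 4 parent=3 cost=8
5. q=(39,19) nearest=4 d=30 new=(11,10) → add node 5 parent=4 cost=10
6. q=(28,12) nearest=5 d=17 new=(13,12) → add node 6 parent=5 cost=12
7. q=(42,2) nearest=6 d=29 new=(15,10) → add node 7 parent=6 cost=14
8. q=(4,9) nearest=3 d=3 new=(5,8) → add node 8 parent=3 cost=8
9. q=(44,18) nearest=7 d=29 new=(17,12) → add node 9 parent=7 cost=16
10. q=(8,2) nearest=2 d=3 new=(7,2) → add node 10 parent=2 cost=6
11. q=(0,8) nearest=1 d=4 new=(1,6) → blocked by [0,4]×[5,8], reject
12. q=(14,2) nearest=4 d=6 new=(11,6) → add node 11 parent=4 cost=10
13. q=(42,22) nearest=9 d=25 new=(19,14) → add node 12 parent=9 cost=18
14. q=(33,4) nearest=12 d=14 new=(21,12) → add node 13 parent=12 cost=20
15. q=(39,22) nearest=13 d=18 new=(23,14) → blocked by [22,31]×[9,14], reject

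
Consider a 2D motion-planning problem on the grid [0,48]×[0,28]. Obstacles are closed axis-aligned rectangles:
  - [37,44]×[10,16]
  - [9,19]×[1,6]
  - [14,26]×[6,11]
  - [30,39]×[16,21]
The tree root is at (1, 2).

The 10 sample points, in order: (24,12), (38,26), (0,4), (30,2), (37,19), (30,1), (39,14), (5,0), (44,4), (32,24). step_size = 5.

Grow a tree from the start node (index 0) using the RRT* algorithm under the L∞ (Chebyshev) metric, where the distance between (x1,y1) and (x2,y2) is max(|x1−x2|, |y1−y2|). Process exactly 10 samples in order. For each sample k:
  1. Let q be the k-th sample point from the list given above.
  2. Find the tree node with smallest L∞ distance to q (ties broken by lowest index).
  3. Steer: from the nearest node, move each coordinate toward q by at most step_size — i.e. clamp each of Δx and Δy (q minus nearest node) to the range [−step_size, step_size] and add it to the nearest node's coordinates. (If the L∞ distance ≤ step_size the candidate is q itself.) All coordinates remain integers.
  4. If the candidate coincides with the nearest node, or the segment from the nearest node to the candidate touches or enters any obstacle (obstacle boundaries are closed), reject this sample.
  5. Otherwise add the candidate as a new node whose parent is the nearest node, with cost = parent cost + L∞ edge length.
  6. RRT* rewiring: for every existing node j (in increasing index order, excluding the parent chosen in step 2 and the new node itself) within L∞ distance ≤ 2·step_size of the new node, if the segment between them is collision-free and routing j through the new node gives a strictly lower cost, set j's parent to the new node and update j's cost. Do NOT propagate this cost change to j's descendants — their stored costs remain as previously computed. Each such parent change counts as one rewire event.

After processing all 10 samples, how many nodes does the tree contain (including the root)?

1. q=(24,12) nearest=0 d=23 new=(6,7) → add node 1 parent=0 cost=5
2. q=(38,26) nearest=1 d=32 new=(11,12) → add node 2 parent=1 cost=10
3. q=(0,4) nearest=0 d=2 new=(0,4) → add node 3 parent=0 cost=2
4. q=(30,2) nearest=2 d=19 new=(16,7) → blocked by [14,26]×[6,11], reject
5. q=(37,19) nearest=2 d=26 new=(16,17) → add node 4 parent=2 cost=15
6. q=(30,1) nearest=4 d=16 new=(21,12) → add node 5 parent=4 cost=20
7. q=(39,14) nearest=5 d=18 new=(26,14) → add node 6 parent=5 cost=25
8. q=(5,0) nearest=0 d=4 new=(5,0) → add node 7 parent=0 cost=4
9. q=(44,4) nearest=6 d=18 new=(31,9) → add node 8 parent=6 cost=30
10. q=(32,24) nearest=6 d=10 new=(31,19) → blocked by [30,39]×[16,21], reject

Node count: 9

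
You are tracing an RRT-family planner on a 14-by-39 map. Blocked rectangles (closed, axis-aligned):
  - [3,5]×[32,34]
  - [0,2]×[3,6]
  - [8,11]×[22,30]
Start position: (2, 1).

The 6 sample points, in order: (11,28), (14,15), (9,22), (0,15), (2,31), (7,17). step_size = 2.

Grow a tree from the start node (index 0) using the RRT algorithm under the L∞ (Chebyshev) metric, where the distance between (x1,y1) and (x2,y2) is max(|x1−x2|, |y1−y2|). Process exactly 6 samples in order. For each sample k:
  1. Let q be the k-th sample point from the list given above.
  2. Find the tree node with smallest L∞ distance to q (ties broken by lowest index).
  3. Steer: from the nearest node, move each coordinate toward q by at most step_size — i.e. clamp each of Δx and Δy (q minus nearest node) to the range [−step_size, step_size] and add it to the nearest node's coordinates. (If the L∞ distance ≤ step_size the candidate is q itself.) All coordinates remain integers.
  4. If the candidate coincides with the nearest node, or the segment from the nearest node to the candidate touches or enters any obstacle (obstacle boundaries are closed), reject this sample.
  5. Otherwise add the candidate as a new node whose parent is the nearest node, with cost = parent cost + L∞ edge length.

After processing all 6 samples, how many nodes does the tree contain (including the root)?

1. q=(11,28) nearest=0 d=27 new=(4,3) → add node 1 parent=0 cost=2
2. q=(14,15) nearest=1 d=12 new=(6,5) → add node 2 parent=1 cost=4
3. q=(9,22) nearest=2 d=17 new=(8,7) → add node 3 parent=2 cost=6
4. q=(0,15) nearest=3 d=8 new=(6,9) → add node 4 parent=3 cost=8
5. q=(2,31) nearest=4 d=22 new=(4,11) → add node 5 parent=4 cost=10
6. q=(7,17) nearest=5 d=6 new=(6,13) → add node 6 parent=5 cost=12

Node count: 7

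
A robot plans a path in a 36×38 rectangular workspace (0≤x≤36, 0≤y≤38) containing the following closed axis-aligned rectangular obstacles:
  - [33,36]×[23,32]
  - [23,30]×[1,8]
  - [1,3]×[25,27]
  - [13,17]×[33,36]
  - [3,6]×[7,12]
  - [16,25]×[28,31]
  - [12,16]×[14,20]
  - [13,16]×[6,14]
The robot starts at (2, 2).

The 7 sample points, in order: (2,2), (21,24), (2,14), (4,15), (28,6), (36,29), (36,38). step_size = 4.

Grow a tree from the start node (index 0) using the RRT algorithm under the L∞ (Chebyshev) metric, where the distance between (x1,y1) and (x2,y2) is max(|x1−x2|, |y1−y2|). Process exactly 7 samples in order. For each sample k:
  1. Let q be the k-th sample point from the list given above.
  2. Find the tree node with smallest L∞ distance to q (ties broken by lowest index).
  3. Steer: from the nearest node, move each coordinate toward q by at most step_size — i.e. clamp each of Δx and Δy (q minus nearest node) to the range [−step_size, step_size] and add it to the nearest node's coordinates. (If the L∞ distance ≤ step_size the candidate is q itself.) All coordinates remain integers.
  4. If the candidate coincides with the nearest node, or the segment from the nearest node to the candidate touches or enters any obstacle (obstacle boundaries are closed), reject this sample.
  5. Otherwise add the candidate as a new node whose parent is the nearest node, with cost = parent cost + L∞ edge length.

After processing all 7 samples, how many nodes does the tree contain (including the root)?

1. q=(2,2) nearest=0 d=0 → coincident, reject
2. q=(21,24) nearest=0 d=22 new=(6,6) → add node 1 parent=0 cost=4
3. q=(2,14) nearest=1 d=8 new=(2,10) → blocked by [3,6]×[7,12], reject
4. q=(4,15) nearest=1 d=9 new=(4,10) → blocked by [3,6]×[7,12], reject
5. q=(28,6) nearest=1 d=22 new=(10,6) → add node 2 parent=1 cost=8
6. q=(36,29) nearest=2 d=26 new=(14,10) → blocked by [13,16]×[6,14], reject
7. q=(36,38) nearest=1 d=32 new=(10,10) → add node 3 parent=1 cost=8

Node count: 4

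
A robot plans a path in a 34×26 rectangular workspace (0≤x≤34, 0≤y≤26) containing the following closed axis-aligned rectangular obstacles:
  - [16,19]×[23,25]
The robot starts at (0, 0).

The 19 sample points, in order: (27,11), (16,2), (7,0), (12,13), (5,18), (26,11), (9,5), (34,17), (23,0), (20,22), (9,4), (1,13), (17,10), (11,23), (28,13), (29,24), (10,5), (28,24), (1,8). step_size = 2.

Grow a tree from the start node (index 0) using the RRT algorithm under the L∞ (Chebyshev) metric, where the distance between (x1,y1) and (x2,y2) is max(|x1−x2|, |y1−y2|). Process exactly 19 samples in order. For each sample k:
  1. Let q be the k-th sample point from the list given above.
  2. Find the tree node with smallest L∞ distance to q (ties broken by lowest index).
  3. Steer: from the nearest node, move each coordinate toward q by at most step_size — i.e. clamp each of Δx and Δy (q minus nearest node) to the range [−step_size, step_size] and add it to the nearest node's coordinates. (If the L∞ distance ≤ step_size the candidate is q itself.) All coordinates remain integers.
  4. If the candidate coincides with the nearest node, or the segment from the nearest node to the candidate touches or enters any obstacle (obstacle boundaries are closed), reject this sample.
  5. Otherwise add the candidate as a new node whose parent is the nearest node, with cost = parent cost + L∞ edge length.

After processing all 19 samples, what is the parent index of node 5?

Parent of node 5: 4

1. q=(27,11) nearest=0 d=27 new=(2,2) → add node 1 parent=0 cost=2
2. q=(16,2) nearest=1 d=14 new=(4,2) → add node 2 parent=1 cost=4
3. q=(7,0) nearest=2 d=3 new=(6,0) → add node 3 parent=2 cost=6
4. q=(12,13) nearest=1 d=11 new=(4,4) → add node 4 parent=1 cost=4
5. q=(5,18) nearest=4 d=14 new=(5,6) → add node 5 parent=4 cost=6
6. q=(26,11) nearest=3 d=20 new=(8,2) → add node 6 parent=3 cost=8
7. q=(9,5) nearest=6 d=3 new=(9,4) → add node 7 parent=6 cost=10
8. q=(34,17) nearest=7 d=25 new=(11,6) → add node 8 parent=7 cost=12
9. q=(23,0) nearest=8 d=12 new=(13,4) → add node 9 parent=8 cost=14
10. q=(20,22) nearest=5 d=16 new=(7,8) → add node 10 parent=5 cost=8
11. q=(9,4) nearest=7 d=0 → coincident, reject
12. q=(1,13) nearest=10 d=6 new=(5,10) → add node 11 parent=10 cost=10
13. q=(17,10) nearest=8 d=6 new=(13,8) → add node 12 parent=8 cost=14
14. q=(11,23) nearest=11 d=13 new=(7,12) → add node 13 parent=11 cost=12
15. q=(28,13) nearest=9 d=15 new=(15,6) → add node 14 parent=9 cost=16
16. q=(29,24) nearest=12 d=16 new=(15,10) → add node 15 parent=12 cost=16
17. q=(10,5) nearest=7 d=1 new=(10,5) → add node 16 parent=7 cost=11
18. q=(28,24) nearest=15 d=14 new=(17,12) → add node 17 parent=15 cost=18
19. q=(1,8) nearest=4 d=4 new=(2,6) → add node 18 parent=4 cost=6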